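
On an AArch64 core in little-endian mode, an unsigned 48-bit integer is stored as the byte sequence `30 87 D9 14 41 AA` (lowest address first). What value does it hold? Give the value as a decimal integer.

187196499396400

In little-endian order the low byte comes first in memory.
Reassemble most-significant byte first: AA 41 14 D9 87 30 → 0xAA4114D98730.
0xAA4114D98730 = 187196499396400.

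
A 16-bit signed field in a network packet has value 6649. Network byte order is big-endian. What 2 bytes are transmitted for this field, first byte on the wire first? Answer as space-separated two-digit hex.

6649 in hexadecimal, padded to 16 bits, is 0x19F9.
Split into bytes (most-significant first): 19 F9.
Big-endian: lowest address holds the most-significant byte.
So the memory order matches the most-significant-first order: 19 F9.

19 F9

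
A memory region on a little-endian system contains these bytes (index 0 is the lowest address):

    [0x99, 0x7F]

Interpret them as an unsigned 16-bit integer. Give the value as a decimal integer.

32665

In little-endian order the low byte comes first in memory.
Reassemble most-significant byte first: 7F 99 → 0x7F99.
0x7F99 = 32665.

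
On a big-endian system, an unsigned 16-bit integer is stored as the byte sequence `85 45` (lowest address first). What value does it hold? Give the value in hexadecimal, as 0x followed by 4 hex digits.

Big-endian: lowest address holds the most-significant byte.
The bytes are already most-significant first: 0x8545.

0x8545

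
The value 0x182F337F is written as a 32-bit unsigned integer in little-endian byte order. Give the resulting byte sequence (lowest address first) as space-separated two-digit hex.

Split into bytes (most-significant first): 18 2F 33 7F.
Little-endian: lowest address holds the least-significant byte.
So at ascending addresses the bytes are 7F 33 2F 18.

7F 33 2F 18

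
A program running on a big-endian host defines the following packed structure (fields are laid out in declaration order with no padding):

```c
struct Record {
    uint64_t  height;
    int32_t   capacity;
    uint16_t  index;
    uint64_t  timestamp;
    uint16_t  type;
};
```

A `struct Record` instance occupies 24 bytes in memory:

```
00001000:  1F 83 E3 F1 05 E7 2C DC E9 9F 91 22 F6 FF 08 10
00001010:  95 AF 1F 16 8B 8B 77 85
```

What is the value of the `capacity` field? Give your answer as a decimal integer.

`capacity` follows `height` (8 bytes), so it starts at byte offset 8 and occupies 4 bytes.
Bytes at offsets 8..11: E9 9F 91 22.
Big-endian: lowest address holds the most-significant byte.
The bytes are already most-significant first: 0xE99F9122.
Top bit is set, so as a signed 32-bit value this is 0xE99F9122 − 2^32 = -375418590.

-375418590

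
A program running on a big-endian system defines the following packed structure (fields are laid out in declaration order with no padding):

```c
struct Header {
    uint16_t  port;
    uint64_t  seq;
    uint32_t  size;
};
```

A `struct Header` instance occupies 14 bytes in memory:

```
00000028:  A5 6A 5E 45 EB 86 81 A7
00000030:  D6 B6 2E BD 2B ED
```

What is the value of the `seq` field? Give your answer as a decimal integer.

`seq` follows `port` (2 bytes), so it starts at byte offset 2 and occupies 8 bytes.
Bytes at offsets 2..9: 5E 45 EB 86 81 A7 D6 B6.
Big-endian stores the most-significant byte at the lowest address.
The bytes are already most-significant first: 0x5E45EB8681A7D6B6.
0x5E45EB8681A7D6B6 = 6793094575891666614.

6793094575891666614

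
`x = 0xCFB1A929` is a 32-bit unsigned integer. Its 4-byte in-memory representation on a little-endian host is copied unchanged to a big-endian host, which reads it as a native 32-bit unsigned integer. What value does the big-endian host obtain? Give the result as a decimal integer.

Stored little-endian, the bytes at ascending addresses are 29 A9 B1 CF.
Read back as big-endian, the last byte is least significant, giving 0x29A9B1CF.
0x29A9B1CF = 698986959.

698986959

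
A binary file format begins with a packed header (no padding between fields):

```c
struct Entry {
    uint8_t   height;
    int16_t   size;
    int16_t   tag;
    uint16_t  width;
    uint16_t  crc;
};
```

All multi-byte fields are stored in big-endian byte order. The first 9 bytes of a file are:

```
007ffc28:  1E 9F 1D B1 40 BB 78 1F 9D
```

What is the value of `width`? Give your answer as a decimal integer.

`width` follows `height` (1 B), `size` (2 B), `tag` (2 B), so it starts at offset 1 + 2 + 2 = 5 and occupies 2 bytes.
Bytes at offsets 5..6: BB 78.
In big-endian order the high byte comes first in memory.
The bytes are already most-significant first: 0xBB78.
0xBB78 = 47992.

47992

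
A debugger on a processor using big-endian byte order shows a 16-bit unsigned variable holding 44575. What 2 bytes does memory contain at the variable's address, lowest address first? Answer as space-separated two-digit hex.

44575 in hexadecimal, padded to 16 bits, is 0xAE1F.
Split into bytes (most-significant first): AE 1F.
In big-endian order the high byte comes first in memory.
So the memory order matches the most-significant-first order: AE 1F.

AE 1F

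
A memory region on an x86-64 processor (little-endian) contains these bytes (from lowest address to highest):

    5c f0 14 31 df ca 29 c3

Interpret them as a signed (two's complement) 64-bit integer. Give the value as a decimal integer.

Little-endian: lowest address holds the least-significant byte.
Reassemble most-significant byte first: C3 29 CA DF 31 14 F0 5C → 0xC329CADF3114F05C.
Top bit is set, so as a signed 64-bit value this is 0xC329CADF3114F05C − 2^64 = -4383749702318493604.

-4383749702318493604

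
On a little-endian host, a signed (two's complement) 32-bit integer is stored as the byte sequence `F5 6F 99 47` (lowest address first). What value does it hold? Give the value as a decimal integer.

1201238005

In little-endian order the low byte comes first in memory.
Reassemble most-significant byte first: 47 99 6F F5 → 0x47996FF5.
0x47996FF5 = 1201238005.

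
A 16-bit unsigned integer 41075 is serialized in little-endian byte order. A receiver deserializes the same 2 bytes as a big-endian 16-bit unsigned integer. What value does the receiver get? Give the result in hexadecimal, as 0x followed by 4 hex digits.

41075 in 16-bit hexadecimal is 0xA073.
Stored little-endian, the bytes at ascending addresses are 73 A0.
Read back as big-endian, the last byte is least significant, giving 0x73A0.

0x73A0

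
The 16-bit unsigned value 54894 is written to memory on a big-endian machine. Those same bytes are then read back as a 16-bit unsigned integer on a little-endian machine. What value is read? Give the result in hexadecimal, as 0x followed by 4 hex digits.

54894 in 16-bit hexadecimal is 0xD66E.
Stored big-endian, the bytes at ascending addresses are D6 6E.
Read back as little-endian, the first byte is least significant, giving 0x6ED6.

0x6ED6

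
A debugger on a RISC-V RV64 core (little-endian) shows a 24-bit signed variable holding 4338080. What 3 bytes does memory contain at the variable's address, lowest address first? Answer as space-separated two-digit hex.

4338080 in hexadecimal, padded to 24 bits, is 0x4231A0.
Split into bytes (most-significant first): 42 31 A0.
Little-endian: lowest address holds the least-significant byte.
So at ascending addresses the bytes are A0 31 42.

A0 31 42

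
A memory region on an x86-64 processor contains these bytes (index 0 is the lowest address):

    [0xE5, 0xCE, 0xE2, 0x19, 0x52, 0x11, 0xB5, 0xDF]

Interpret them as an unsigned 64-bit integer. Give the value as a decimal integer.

16119809485561843429

Little-endian: lowest address holds the least-significant byte.
Reassemble most-significant byte first: DF B5 11 52 19 E2 CE E5 → 0xDFB5115219E2CEE5.
0xDFB5115219E2CEE5 = 16119809485561843429.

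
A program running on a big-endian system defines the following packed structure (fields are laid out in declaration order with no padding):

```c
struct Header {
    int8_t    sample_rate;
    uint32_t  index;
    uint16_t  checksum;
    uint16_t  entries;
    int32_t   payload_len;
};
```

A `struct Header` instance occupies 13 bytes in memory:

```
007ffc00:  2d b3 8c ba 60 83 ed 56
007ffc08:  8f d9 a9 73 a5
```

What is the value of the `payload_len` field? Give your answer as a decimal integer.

-643206235

`payload_len` follows `sample_rate` (1 B), `index` (4 B), `checksum` (2 B), `entries` (2 B), so it starts at offset 1 + 4 + 2 + 2 = 9 and occupies 4 bytes.
Bytes at offsets 9..12: D9 A9 73 A5.
Big-endian stores the most-significant byte at the lowest address.
The bytes are already most-significant first: 0xD9A973A5.
Top bit is set, so as a signed 32-bit value this is 0xD9A973A5 − 2^32 = -643206235.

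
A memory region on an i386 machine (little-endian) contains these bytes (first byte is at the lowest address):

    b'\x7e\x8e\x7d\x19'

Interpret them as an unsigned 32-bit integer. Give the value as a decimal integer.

427658878

Little-endian stores the least-significant byte at the lowest address.
Reassemble most-significant byte first: 19 7D 8E 7E → 0x197D8E7E.
0x197D8E7E = 427658878.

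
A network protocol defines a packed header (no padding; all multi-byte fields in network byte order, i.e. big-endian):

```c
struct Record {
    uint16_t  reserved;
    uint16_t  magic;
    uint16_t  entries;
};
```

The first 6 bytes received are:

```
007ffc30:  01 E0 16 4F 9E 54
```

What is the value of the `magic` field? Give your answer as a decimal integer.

5711

`magic` follows `reserved` (2 bytes), so it starts at byte offset 2 and occupies 2 bytes.
Bytes at offsets 2..3: 16 4F.
Big-endian: lowest address holds the most-significant byte.
The bytes are already most-significant first: 0x164F.
0x164F = 5711.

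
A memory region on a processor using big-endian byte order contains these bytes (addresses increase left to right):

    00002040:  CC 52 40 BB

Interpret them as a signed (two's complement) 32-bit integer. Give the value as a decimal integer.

Big-endian stores the most-significant byte at the lowest address.
The bytes are already most-significant first: 0xCC5240BB.
Top bit is set, so as a signed 32-bit value this is 0xCC5240BB − 2^32 = -867024709.

-867024709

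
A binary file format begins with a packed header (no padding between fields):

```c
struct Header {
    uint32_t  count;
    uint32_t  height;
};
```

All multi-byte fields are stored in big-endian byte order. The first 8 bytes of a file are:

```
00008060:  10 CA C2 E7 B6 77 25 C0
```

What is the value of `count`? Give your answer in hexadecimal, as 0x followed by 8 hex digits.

0x10CAC2E7

`count` is the first field, at byte offset 0, occupying 4 bytes.
Bytes at offsets 0..3: 10 CA C2 E7.
Big-endian: lowest address holds the most-significant byte.
The bytes are already most-significant first: 0x10CAC2E7.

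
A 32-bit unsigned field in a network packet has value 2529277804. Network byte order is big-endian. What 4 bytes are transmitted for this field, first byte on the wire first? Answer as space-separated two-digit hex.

2529277804 in hexadecimal, padded to 32 bits, is 0x96C1B76C.
Split into bytes (most-significant first): 96 C1 B7 6C.
Big-endian stores the most-significant byte at the lowest address.
So the memory order matches the most-significant-first order: 96 C1 B7 6C.

96 C1 B7 6C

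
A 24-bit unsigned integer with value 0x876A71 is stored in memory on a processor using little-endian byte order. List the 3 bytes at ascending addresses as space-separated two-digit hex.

Split into bytes (most-significant first): 87 6A 71.
Little-endian stores the least-significant byte at the lowest address.
So at ascending addresses the bytes are 71 6A 87.

71 6A 87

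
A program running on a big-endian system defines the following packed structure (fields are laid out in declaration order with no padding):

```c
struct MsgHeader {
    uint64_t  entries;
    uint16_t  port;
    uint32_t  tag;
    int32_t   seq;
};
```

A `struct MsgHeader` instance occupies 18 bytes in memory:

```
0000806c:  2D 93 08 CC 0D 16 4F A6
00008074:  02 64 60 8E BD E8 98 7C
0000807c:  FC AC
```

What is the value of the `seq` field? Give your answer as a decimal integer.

`seq` follows `entries` (8 B), `port` (2 B), `tag` (4 B), so it starts at offset 8 + 2 + 4 = 14 and occupies 4 bytes.
Bytes at offsets 14..17: 98 7C FC AC.
Big-endian: lowest address holds the most-significant byte.
The bytes are already most-significant first: 0x987CFCAC.
Top bit is set, so as a signed 32-bit value this is 0x987CFCAC − 2^32 = -1736639316.

-1736639316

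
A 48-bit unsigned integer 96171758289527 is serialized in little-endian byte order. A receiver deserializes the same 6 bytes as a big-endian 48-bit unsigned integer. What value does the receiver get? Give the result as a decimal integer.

96171758289527 in 48-bit hexadecimal is 0x5777BB7D8277.
Stored little-endian, the bytes at ascending addresses are 77 82 7D BB 77 57.
Read back as big-endian, the last byte is least significant, giving 0x77827DBB7757.
0x77827DBB7757 = 131402338891607.

131402338891607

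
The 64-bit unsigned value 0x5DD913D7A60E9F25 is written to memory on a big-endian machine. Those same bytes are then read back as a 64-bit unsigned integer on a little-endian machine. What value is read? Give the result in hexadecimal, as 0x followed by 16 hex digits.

0x259F0EA6D713D95D

Stored big-endian, the bytes at ascending addresses are 5D D9 13 D7 A6 0E 9F 25.
Read back as little-endian, the first byte is least significant, giving 0x259F0EA6D713D95D.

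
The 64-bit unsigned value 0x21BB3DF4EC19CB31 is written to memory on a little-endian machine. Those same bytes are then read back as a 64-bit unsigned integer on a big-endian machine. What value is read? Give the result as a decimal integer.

3587990033631394593

Stored little-endian, the bytes at ascending addresses are 31 CB 19 EC F4 3D BB 21.
Read back as big-endian, the last byte is least significant, giving 0x31CB19ECF43DBB21.
0x31CB19ECF43DBB21 = 3587990033631394593.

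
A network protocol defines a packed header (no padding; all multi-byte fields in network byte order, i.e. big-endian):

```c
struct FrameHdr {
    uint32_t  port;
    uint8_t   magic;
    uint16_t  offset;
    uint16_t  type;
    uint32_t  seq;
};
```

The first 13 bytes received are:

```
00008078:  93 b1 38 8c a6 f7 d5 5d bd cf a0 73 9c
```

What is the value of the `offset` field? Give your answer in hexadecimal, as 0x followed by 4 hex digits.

0xF7D5

`offset` follows `port` (4 B), `magic` (1 B), so it starts at offset 4 + 1 = 5 and occupies 2 bytes.
Bytes at offsets 5..6: F7 D5.
Big-endian: lowest address holds the most-significant byte.
The bytes are already most-significant first: 0xF7D5.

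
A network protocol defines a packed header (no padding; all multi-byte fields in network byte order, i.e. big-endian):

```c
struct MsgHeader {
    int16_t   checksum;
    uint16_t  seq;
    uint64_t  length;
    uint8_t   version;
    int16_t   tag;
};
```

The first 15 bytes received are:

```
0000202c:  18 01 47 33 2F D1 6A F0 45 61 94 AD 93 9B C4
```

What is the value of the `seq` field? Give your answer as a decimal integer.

18227

`seq` follows `checksum` (2 bytes), so it starts at byte offset 2 and occupies 2 bytes.
Bytes at offsets 2..3: 47 33.
Big-endian stores the most-significant byte at the lowest address.
The bytes are already most-significant first: 0x4733.
0x4733 = 18227.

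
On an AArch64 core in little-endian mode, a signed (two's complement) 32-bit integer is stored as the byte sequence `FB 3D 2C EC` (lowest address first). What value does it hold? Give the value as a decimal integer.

-332644869

In little-endian order the low byte comes first in memory.
Reassemble most-significant byte first: EC 2C 3D FB → 0xEC2C3DFB.
Top bit is set, so as a signed 32-bit value this is 0xEC2C3DFB − 2^32 = -332644869.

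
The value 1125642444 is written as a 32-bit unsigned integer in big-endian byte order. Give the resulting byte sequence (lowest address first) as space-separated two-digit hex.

43 17 F0 CC

1125642444 in hexadecimal, padded to 32 bits, is 0x4317F0CC.
Split into bytes (most-significant first): 43 17 F0 CC.
In big-endian order the high byte comes first in memory.
So the memory order matches the most-significant-first order: 43 17 F0 CC.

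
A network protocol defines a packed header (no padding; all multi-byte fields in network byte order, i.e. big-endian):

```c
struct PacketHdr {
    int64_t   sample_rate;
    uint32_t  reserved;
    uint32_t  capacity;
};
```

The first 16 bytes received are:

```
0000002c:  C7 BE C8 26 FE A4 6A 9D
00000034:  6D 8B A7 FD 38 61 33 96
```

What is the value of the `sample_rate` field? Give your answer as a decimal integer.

`sample_rate` is the first field, at byte offset 0, occupying 8 bytes.
Bytes at offsets 0..7: C7 BE C8 26 FE A4 6A 9D.
Big-endian stores the most-significant byte at the lowest address.
The bytes are already most-significant first: 0xC7BEC826FEA46A9D.
Top bit is set, so as a signed 64-bit value this is 0xC7BEC826FEA46A9D − 2^64 = -4053582544780367203.

-4053582544780367203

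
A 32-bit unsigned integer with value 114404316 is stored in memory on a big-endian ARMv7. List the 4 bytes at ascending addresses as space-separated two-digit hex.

06 D1 AB DC

114404316 in hexadecimal, padded to 32 bits, is 0x06D1ABDC.
Split into bytes (most-significant first): 06 D1 AB DC.
In big-endian order the high byte comes first in memory.
So the memory order matches the most-significant-first order: 06 D1 AB DC.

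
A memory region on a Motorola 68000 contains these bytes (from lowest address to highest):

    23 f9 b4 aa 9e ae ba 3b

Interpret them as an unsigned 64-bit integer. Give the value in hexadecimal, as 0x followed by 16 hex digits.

In big-endian order the high byte comes first in memory.
The bytes are already most-significant first: 0x23F9B4AA9EAEBA3B.

0x23F9B4AA9EAEBA3B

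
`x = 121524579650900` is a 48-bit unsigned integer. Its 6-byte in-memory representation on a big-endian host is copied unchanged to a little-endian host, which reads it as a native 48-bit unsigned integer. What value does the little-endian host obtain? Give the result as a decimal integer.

121524579650900 in 48-bit hexadecimal is 0x6E86A566CD54.
Stored big-endian, the bytes at ascending addresses are 6E 86 A5 66 CD 54.
Read back as little-endian, the first byte is least significant, giving 0x54CD66A5866E.
0x54CD66A5866E = 93241167152750.

93241167152750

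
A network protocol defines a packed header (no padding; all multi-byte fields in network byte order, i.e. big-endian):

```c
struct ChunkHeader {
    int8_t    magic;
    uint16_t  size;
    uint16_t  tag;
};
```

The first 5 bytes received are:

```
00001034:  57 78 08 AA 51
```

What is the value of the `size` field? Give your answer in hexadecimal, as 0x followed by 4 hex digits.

`size` follows `magic` (1 byte), so it starts at byte offset 1 and occupies 2 bytes.
Bytes at offsets 1..2: 78 08.
In big-endian order the high byte comes first in memory.
The bytes are already most-significant first: 0x7808.

0x7808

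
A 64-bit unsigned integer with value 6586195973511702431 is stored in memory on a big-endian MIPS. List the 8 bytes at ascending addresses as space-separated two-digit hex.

5B 66 DE 57 BE 45 E7 9F

6586195973511702431 in hexadecimal, padded to 64 bits, is 0x5B66DE57BE45E79F.
Split into bytes (most-significant first): 5B 66 DE 57 BE 45 E7 9F.
Big-endian: lowest address holds the most-significant byte.
So the memory order matches the most-significant-first order: 5B 66 DE 57 BE 45 E7 9F.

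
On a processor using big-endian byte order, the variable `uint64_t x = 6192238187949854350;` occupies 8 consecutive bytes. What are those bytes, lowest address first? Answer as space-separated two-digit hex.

55 EF 3F D2 F5 5C 0E 8E

6192238187949854350 in hexadecimal, padded to 64 bits, is 0x55EF3FD2F55C0E8E.
Split into bytes (most-significant first): 55 EF 3F D2 F5 5C 0E 8E.
In big-endian order the high byte comes first in memory.
So the memory order matches the most-significant-first order: 55 EF 3F D2 F5 5C 0E 8E.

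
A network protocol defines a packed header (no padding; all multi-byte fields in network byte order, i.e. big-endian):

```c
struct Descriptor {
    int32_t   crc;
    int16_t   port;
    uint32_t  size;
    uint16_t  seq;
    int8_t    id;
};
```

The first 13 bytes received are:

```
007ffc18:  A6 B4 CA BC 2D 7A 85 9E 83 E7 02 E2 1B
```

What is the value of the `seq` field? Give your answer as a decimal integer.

`seq` follows `crc` (4 B), `port` (2 B), `size` (4 B), so it starts at offset 4 + 2 + 4 = 10 and occupies 2 bytes.
Bytes at offsets 10..11: 02 E2.
Big-endian stores the most-significant byte at the lowest address.
The bytes are already most-significant first: 0x02E2.
0x02E2 = 738.

738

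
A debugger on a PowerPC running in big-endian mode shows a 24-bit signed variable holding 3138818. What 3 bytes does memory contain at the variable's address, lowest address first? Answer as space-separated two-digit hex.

3138818 in hexadecimal, padded to 24 bits, is 0x2FE502.
Split into bytes (most-significant first): 2F E5 02.
Big-endian stores the most-significant byte at the lowest address.
So the memory order matches the most-significant-first order: 2F E5 02.

2F E5 02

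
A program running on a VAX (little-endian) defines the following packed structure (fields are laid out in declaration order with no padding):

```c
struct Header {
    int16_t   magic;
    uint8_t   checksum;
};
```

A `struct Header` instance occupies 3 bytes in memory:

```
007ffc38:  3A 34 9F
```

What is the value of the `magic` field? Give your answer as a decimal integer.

13370

`magic` is the first field, at byte offset 0, occupying 2 bytes.
Bytes at offsets 0..1: 3A 34.
Little-endian: lowest address holds the least-significant byte.
Reassemble most-significant byte first: 34 3A → 0x343A.
0x343A = 13370.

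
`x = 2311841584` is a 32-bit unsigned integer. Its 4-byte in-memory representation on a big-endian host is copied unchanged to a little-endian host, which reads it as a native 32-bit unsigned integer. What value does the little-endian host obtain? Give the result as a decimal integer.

820497289

2311841584 in 32-bit hexadecimal is 0x89CBE730.
Stored big-endian, the bytes at ascending addresses are 89 CB E7 30.
Read back as little-endian, the first byte is least significant, giving 0x30E7CB89.
0x30E7CB89 = 820497289.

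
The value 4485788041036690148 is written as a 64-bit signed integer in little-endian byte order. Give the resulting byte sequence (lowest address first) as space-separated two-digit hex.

4485788041036690148 in hexadecimal, padded to 64 bits, is 0x3E40B874E3AFF2E4.
Split into bytes (most-significant first): 3E 40 B8 74 E3 AF F2 E4.
Little-endian stores the least-significant byte at the lowest address.
So at ascending addresses the bytes are E4 F2 AF E3 74 B8 40 3E.

E4 F2 AF E3 74 B8 40 3E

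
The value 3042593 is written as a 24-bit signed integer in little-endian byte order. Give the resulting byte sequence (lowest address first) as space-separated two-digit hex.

21 6D 2E

3042593 in hexadecimal, padded to 24 bits, is 0x2E6D21.
Split into bytes (most-significant first): 2E 6D 21.
Little-endian: lowest address holds the least-significant byte.
So at ascending addresses the bytes are 21 6D 2E.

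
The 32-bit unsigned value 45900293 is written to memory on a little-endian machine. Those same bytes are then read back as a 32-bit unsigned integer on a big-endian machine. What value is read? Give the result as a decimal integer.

90356738

45900293 in 32-bit hexadecimal is 0x02BC6205.
Stored little-endian, the bytes at ascending addresses are 05 62 BC 02.
Read back as big-endian, the last byte is least significant, giving 0x0562BC02.
0x0562BC02 = 90356738.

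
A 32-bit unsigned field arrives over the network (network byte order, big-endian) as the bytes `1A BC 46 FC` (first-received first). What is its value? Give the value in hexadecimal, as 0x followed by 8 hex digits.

In big-endian order the high byte comes first in memory.
The bytes are already most-significant first: 0x1ABC46FC.

0x1ABC46FC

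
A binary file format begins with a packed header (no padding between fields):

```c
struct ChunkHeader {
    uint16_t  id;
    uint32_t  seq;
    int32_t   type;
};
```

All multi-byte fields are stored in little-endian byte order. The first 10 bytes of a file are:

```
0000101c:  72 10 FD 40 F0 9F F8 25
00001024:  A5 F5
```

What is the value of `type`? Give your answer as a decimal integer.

-173726216

`type` follows `id` (2 B), `seq` (4 B), so it starts at offset 2 + 4 = 6 and occupies 4 bytes.
Bytes at offsets 6..9: F8 25 A5 F5.
In little-endian order the low byte comes first in memory.
Reassemble most-significant byte first: F5 A5 25 F8 → 0xF5A525F8.
Top bit is set, so as a signed 32-bit value this is 0xF5A525F8 − 2^32 = -173726216.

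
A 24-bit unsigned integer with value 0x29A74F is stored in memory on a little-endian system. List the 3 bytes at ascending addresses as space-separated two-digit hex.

4F A7 29

Split into bytes (most-significant first): 29 A7 4F.
In little-endian order the low byte comes first in memory.
So at ascending addresses the bytes are 4F A7 29.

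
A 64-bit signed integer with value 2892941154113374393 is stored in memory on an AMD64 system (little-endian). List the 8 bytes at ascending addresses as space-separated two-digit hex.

2892941154113374393 in hexadecimal, padded to 64 bits, is 0x2825CAA6F70948B9.
Split into bytes (most-significant first): 28 25 CA A6 F7 09 48 B9.
Little-endian: lowest address holds the least-significant byte.
So at ascending addresses the bytes are B9 48 09 F7 A6 CA 25 28.

B9 48 09 F7 A6 CA 25 28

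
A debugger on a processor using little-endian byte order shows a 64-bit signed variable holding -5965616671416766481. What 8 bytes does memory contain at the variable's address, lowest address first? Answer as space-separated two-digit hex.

Two's complement of -5965616671416766481 in 64 bits: 5965616671416766481 = 0x52CA20C165F1D011; invert → 0xAD35DF3E9A0E2FEE; add 1 → 0xAD35DF3E9A0E2FEF.
Split into bytes (most-significant first): AD 35 DF 3E 9A 0E 2F EF.
Little-endian: lowest address holds the least-significant byte.
So at ascending addresses the bytes are EF 2F 0E 9A 3E DF 35 AD.

EF 2F 0E 9A 3E DF 35 AD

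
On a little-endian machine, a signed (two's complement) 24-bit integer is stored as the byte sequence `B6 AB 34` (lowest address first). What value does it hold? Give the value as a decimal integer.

3451830

Little-endian stores the least-significant byte at the lowest address.
Reassemble most-significant byte first: 34 AB B6 → 0x34ABB6.
0x34ABB6 = 3451830.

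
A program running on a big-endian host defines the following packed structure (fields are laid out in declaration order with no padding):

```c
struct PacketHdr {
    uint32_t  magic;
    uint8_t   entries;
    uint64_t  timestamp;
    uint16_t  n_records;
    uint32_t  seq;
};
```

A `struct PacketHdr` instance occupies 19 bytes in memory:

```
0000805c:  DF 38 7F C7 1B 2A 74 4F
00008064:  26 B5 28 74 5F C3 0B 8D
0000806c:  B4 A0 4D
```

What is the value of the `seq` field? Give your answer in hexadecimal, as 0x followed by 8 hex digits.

0x8DB4A04D

`seq` follows `magic` (4 B), `entries` (1 B), `timestamp` (8 B), `n_records` (2 B), so it starts at offset 4 + 1 + 8 + 2 = 15 and occupies 4 bytes.
Bytes at offsets 15..18: 8D B4 A0 4D.
In big-endian order the high byte comes first in memory.
The bytes are already most-significant first: 0x8DB4A04D.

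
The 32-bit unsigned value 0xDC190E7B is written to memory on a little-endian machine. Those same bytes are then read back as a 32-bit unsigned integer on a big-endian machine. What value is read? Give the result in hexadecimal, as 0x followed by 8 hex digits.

0x7B0E19DC

Stored little-endian, the bytes at ascending addresses are 7B 0E 19 DC.
Read back as big-endian, the last byte is least significant, giving 0x7B0E19DC.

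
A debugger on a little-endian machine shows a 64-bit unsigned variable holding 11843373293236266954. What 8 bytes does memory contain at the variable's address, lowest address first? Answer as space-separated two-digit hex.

11843373293236266954 in hexadecimal, padded to 64 bits, is 0xA45C1D42E5B227CA.
Split into bytes (most-significant first): A4 5C 1D 42 E5 B2 27 CA.
Little-endian stores the least-significant byte at the lowest address.
So at ascending addresses the bytes are CA 27 B2 E5 42 1D 5C A4.

CA 27 B2 E5 42 1D 5C A4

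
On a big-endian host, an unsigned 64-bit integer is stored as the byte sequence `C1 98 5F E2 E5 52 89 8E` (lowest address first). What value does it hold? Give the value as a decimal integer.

13950005273894750606

In big-endian order the high byte comes first in memory.
The bytes are already most-significant first: 0xC1985FE2E552898E.
0xC1985FE2E552898E = 13950005273894750606.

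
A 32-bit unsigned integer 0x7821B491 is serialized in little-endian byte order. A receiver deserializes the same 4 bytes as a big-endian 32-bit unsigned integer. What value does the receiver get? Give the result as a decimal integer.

Stored little-endian, the bytes at ascending addresses are 91 B4 21 78.
Read back as big-endian, the last byte is least significant, giving 0x91B42178.
0x91B42178 = 2444501368.

2444501368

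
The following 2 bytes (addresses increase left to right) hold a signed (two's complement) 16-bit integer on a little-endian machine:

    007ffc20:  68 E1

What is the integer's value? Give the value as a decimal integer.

Little-endian stores the least-significant byte at the lowest address.
Reassemble most-significant byte first: E1 68 → 0xE168.
Top bit is set, so as a signed 16-bit value this is 0xE168 − 2^16 = -7832.

-7832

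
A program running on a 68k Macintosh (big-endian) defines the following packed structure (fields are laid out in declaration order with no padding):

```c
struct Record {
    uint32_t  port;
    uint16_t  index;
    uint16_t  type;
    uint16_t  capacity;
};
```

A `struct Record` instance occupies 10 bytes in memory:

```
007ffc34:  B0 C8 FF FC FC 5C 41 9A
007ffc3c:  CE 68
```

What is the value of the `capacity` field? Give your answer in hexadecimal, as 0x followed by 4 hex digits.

`capacity` follows `port` (4 B), `index` (2 B), `type` (2 B), so it starts at offset 4 + 2 + 2 = 8 and occupies 2 bytes.
Bytes at offsets 8..9: CE 68.
In big-endian order the high byte comes first in memory.
The bytes are already most-significant first: 0xCE68.

0xCE68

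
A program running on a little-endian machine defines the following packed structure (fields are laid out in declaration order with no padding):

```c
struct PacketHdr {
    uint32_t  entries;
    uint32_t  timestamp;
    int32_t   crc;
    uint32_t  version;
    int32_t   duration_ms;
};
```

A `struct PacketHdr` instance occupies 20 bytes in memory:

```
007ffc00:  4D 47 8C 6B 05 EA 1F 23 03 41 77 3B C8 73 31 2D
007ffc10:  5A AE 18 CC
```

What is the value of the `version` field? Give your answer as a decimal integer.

`version` follows `entries` (4 B), `timestamp` (4 B), `crc` (4 B), so it starts at offset 4 + 4 + 4 = 12 and occupies 4 bytes.
Bytes at offsets 12..15: C8 73 31 2D.
Little-endian stores the least-significant byte at the lowest address.
Reassemble most-significant byte first: 2D 31 73 C8 → 0x2D3173C8.
0x2D3173C8 = 758215624.

758215624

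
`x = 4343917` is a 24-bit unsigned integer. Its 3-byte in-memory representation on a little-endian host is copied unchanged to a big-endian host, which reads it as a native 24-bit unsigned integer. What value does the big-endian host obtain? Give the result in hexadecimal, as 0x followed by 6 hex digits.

0x6D4842

4343917 in 24-bit hexadecimal is 0x42486D.
Stored little-endian, the bytes at ascending addresses are 6D 48 42.
Read back as big-endian, the last byte is least significant, giving 0x6D4842.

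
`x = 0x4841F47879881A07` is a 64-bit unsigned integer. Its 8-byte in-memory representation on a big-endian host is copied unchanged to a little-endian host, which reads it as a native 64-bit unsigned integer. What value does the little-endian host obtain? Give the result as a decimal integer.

Stored big-endian, the bytes at ascending addresses are 48 41 F4 78 79 88 1A 07.
Read back as little-endian, the first byte is least significant, giving 0x071A887978F44148.
0x071A887978F44148 = 511871562961666376.

511871562961666376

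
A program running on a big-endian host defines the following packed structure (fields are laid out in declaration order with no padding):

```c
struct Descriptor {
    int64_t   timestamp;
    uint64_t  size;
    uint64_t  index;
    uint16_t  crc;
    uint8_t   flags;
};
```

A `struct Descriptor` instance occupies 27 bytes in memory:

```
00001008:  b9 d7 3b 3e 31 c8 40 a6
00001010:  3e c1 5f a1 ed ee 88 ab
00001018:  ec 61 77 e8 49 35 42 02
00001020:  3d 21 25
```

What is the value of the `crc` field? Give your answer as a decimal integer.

`crc` follows `timestamp` (8 B), `size` (8 B), `index` (8 B), so it starts at offset 8 + 8 + 8 = 24 and occupies 2 bytes.
Bytes at offsets 24..25: 3D 21.
Big-endian stores the most-significant byte at the lowest address.
The bytes are already most-significant first: 0x3D21.
0x3D21 = 15649.

15649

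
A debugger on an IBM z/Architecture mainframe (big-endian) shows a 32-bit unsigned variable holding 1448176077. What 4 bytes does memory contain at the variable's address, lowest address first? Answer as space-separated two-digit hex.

56 51 69 CD

1448176077 in hexadecimal, padded to 32 bits, is 0x565169CD.
Split into bytes (most-significant first): 56 51 69 CD.
Big-endian stores the most-significant byte at the lowest address.
So the memory order matches the most-significant-first order: 56 51 69 CD.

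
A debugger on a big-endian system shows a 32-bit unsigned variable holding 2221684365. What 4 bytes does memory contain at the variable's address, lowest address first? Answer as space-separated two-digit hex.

2221684365 in hexadecimal, padded to 32 bits, is 0x846C368D.
Split into bytes (most-significant first): 84 6C 36 8D.
Big-endian: lowest address holds the most-significant byte.
So the memory order matches the most-significant-first order: 84 6C 36 8D.

84 6C 36 8D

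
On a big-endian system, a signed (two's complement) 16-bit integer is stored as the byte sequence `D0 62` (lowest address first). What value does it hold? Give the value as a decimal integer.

-12190

In big-endian order the high byte comes first in memory.
The bytes are already most-significant first: 0xD062.
Top bit is set, so as a signed 16-bit value this is 0xD062 − 2^16 = -12190.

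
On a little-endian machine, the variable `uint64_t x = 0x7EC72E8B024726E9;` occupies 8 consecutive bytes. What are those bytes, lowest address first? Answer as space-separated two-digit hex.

E9 26 47 02 8B 2E C7 7E

Split into bytes (most-significant first): 7E C7 2E 8B 02 47 26 E9.
In little-endian order the low byte comes first in memory.
So at ascending addresses the bytes are E9 26 47 02 8B 2E C7 7E.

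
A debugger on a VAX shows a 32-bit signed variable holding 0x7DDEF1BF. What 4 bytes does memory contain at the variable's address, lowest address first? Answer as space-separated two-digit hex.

BF F1 DE 7D

Split into bytes (most-significant first): 7D DE F1 BF.
In little-endian order the low byte comes first in memory.
So at ascending addresses the bytes are BF F1 DE 7D.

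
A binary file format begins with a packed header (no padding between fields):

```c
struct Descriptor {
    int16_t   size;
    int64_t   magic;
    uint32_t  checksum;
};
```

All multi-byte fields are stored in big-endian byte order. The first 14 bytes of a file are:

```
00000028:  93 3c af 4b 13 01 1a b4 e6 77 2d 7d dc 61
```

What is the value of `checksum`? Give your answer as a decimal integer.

763223137

`checksum` follows `size` (2 B), `magic` (8 B), so it starts at offset 2 + 8 = 10 and occupies 4 bytes.
Bytes at offsets 10..13: 2D 7D DC 61.
In big-endian order the high byte comes first in memory.
The bytes are already most-significant first: 0x2D7DDC61.
0x2D7DDC61 = 763223137.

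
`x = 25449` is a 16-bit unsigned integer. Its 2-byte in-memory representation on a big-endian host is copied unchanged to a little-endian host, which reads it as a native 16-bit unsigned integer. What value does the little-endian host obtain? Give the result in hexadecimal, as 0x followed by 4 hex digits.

0x6963

25449 in 16-bit hexadecimal is 0x6369.
Stored big-endian, the bytes at ascending addresses are 63 69.
Read back as little-endian, the first byte is least significant, giving 0x6963.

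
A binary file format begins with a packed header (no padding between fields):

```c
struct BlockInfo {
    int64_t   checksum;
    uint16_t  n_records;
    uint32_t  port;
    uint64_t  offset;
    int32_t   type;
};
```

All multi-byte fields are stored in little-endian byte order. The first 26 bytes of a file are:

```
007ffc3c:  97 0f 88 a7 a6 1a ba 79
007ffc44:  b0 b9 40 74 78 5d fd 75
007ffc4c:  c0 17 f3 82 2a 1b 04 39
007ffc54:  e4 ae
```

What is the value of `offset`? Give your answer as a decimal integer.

`offset` follows `checksum` (8 B), `n_records` (2 B), `port` (4 B), so it starts at offset 8 + 2 + 4 = 14 and occupies 8 bytes.
Bytes at offsets 14..21: FD 75 C0 17 F3 82 2A 1B.
Little-endian stores the least-significant byte at the lowest address.
Reassemble most-significant byte first: 1B 2A 82 F3 17 C0 75 FD → 0x1B2A82F317C075FD.
0x1B2A82F317C075FD = 1957520968633054717.

1957520968633054717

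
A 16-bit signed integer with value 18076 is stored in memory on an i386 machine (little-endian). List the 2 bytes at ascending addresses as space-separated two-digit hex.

18076 in hexadecimal, padded to 16 bits, is 0x469C.
Split into bytes (most-significant first): 46 9C.
In little-endian order the low byte comes first in memory.
So at ascending addresses the bytes are 9C 46.

9C 46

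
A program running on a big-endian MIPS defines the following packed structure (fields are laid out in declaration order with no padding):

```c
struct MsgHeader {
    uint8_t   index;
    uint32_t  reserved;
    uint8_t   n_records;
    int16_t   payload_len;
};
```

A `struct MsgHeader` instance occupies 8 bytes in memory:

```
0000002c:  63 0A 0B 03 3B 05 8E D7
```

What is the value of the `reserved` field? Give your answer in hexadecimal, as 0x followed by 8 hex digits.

`reserved` follows `index` (1 byte), so it starts at byte offset 1 and occupies 4 bytes.
Bytes at offsets 1..4: 0A 0B 03 3B.
In big-endian order the high byte comes first in memory.
The bytes are already most-significant first: 0x0A0B033B.

0x0A0B033B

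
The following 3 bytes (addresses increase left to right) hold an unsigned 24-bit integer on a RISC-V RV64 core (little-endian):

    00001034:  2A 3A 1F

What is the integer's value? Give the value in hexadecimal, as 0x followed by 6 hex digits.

0x1F3A2A

Little-endian stores the least-significant byte at the lowest address.
Reassemble most-significant byte first: 1F 3A 2A → 0x1F3A2A.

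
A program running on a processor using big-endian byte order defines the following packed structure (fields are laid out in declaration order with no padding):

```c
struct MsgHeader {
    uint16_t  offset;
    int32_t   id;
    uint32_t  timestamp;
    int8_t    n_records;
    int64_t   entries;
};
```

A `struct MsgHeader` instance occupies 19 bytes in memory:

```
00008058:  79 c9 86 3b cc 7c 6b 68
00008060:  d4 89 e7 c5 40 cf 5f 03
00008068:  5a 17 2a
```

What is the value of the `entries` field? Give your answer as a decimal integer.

`entries` follows `offset` (2 B), `id` (4 B), `timestamp` (4 B), `n_records` (1 B), so it starts at offset 2 + 4 + 4 + 1 = 11 and occupies 8 bytes.
Bytes at offsets 11..18: C5 40 CF 5F 03 5A 17 2A.
Big-endian stores the most-significant byte at the lowest address.
The bytes are already most-significant first: 0xC540CF5F035A172A.
Top bit is set, so as a signed 64-bit value this is 0xC540CF5F035A172A − 2^64 = -4233155642743187670.

-4233155642743187670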